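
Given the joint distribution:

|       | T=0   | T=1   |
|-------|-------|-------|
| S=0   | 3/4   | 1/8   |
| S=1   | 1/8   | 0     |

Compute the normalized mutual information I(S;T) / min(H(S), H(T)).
Marginal P(S) (row sums):
  P(S=0) = 3/4 + 1/8 = 7/8
  P(S=1) = 1/8 + 0 = 1/8
Marginal P(T) (column sums):
  P(T=0) = 3/4 + 1/8 = 7/8
  P(T=1) = 1/8 + 0 = 1/8

H(S) = -[(7/8)·log₂(7/8) + (1/8)·log₂(1/8)]
  = 0.1686 + 0.3750
  = 0.5436 bits
H(T) = -[(7/8)·log₂(7/8) + (1/8)·log₂(1/8)]
  = 0.1686 + 0.3750
  = 0.5436 bits
H(S,T) = -[(3/4)·log₂(3/4) + (1/8)·log₂(1/8) + (1/8)·log₂(1/8)]
  = 0.3113 + 0.3750 + 0.3750
  = 1.0613 bits

I(S;T) = H(S) + H(T) - H(S,T)
  = 0.5436 + 0.5436 - 1.0613
  = 0.0259 bits

min(H(S), H(T)) = min(0.5436, 0.5436) = 0.5436 bits
Normalized MI = 0.0259 / 0.5436 = 0.0476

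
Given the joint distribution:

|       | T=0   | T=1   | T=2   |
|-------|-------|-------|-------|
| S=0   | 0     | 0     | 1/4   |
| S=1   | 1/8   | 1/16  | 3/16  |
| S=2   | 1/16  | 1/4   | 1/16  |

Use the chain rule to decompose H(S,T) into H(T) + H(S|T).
By the chain rule: H(S,T) = H(T) + H(S|T)

Marginal P(T) (column sums):
  P(T=0) = 0 + 1/8 + 1/16 = 3/16
  P(T=1) = 0 + 1/16 + 1/4 = 5/16
  P(T=2) = 1/4 + 3/16 + 1/16 = 1/2
H(T) = -[(3/16)·log₂(3/16) + (5/16)·log₂(5/16) + (1/2)·log₂(1/2)]
  = 0.4528 + 0.5244 + 0.5000
  = 1.4772 bits
H(S|T) = -Σ P(S,T)·log₂ P(S|T), where P(S|T) = P(S,T) / P(T)
  (cells with P(S,T) = 0 contribute 0)
  (S=0,T=2): P(S|T) = (1/4)/(1/2) = 1/2;  -(1/4)·log₂(1/2) = 0.2500
  (S=1,T=0): P(S|T) = (1/8)/(3/16) = 2/3;  -(1/8)·log₂(2/3) = 0.0731
  (S=1,T=1): P(S|T) = (1/16)/(5/16) = 1/5;  -(1/16)·log₂(1/5) = 0.1451
  (S=1,T=2): P(S|T) = (3/16)/(1/2) = 3/8;  -(3/16)·log₂(3/8) = 0.2653
  (S=2,T=0): P(S|T) = (1/16)/(3/16) = 1/3;  -(1/16)·log₂(1/3) = 0.0991
  (S=2,T=1): P(S|T) = (1/4)/(5/16) = 4/5;  -(1/4)·log₂(4/5) = 0.0805
  (S=2,T=2): P(S|T) = (1/16)/(1/2) = 1/8;  -(1/16)·log₂(1/8) = 0.1875
H(S|T) = 0.2500 + 0.0731 + 0.1451 + 0.2653 + 0.0991 + 0.0805 + 0.1875
  = 1.1006 bits

H(S,T) = H(T) + H(S|T) = 1.4772 + 1.1006 = 2.5778 bits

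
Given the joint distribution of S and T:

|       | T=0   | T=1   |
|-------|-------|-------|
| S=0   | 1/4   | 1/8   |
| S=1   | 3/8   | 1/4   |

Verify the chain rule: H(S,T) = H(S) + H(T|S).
Left side:
H(S,T) = -[(1/4)·log₂(1/4) + (1/8)·log₂(1/8) + (3/8)·log₂(3/8) + (1/4)·log₂(1/4)]
  = 0.5000 + 0.3750 + 0.5306 + 0.5000
  = 1.9056 bits

Right side:
Marginal P(S) (row sums):
  P(S=0) = 1/4 + 1/8 = 3/8
  P(S=1) = 3/8 + 1/4 = 5/8
H(S) = -[(3/8)·log₂(3/8) + (5/8)·log₂(5/8)]
  = 0.5306 + 0.4238
  = 0.9544 bits
H(T|S) = -Σ P(S,T)·log₂ P(T|S), where P(T|S) = P(S,T) / P(S)
  (S=0,T=0): P(T|S) = (1/4)/(3/8) = 2/3;  -(1/4)·log₂(2/3) = 0.1462
  (S=0,T=1): P(T|S) = (1/8)/(3/8) = 1/3;  -(1/8)·log₂(1/3) = 0.1981
  (S=1,T=0): P(T|S) = (3/8)/(5/8) = 3/5;  -(3/8)·log₂(3/5) = 0.2764
  (S=1,T=1): P(T|S) = (1/4)/(5/8) = 2/5;  -(1/4)·log₂(2/5) = 0.3305
H(T|S) = 0.1462 + 0.1981 + 0.2764 + 0.3305
  = 0.9512 bits
H(S) + H(T|S) = 0.9544 + 0.9512 = 1.9056 bits

Both sides equal 1.9056 bits, so the chain rule holds ✓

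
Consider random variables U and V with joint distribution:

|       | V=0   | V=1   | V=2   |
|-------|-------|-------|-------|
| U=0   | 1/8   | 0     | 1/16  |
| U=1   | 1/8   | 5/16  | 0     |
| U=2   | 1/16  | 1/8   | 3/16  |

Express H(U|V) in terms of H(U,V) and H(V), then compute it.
H(U|V) = H(U,V) - H(V)

Marginal P(V) (column sums):
  P(V=0) = 1/8 + 1/8 + 1/16 = 5/16
  P(V=1) = 0 + 5/16 + 1/8 = 7/16
  P(V=2) = 1/16 + 0 + 3/16 = 1/4

H(U,V) = -[(1/8)·log₂(1/8) + (1/16)·log₂(1/16) + (1/8)·log₂(1/8) + (5/16)·log₂(5/16) + (1/16)·log₂(1/16) + (1/8)·log₂(1/8) + (3/16)·log₂(3/16)]
  = 0.3750 + 0.2500 + 0.3750 + 0.5244 + 0.2500 + 0.3750 + 0.4528
  = 2.6022 bits
H(V) = -[(5/16)·log₂(5/16) + (7/16)·log₂(7/16) + (1/4)·log₂(1/4)]
  = 0.5244 + 0.5218 + 0.5000
  = 1.5462 bits

H(U|V) = 2.6022 - 1.5462 = 1.0560 bits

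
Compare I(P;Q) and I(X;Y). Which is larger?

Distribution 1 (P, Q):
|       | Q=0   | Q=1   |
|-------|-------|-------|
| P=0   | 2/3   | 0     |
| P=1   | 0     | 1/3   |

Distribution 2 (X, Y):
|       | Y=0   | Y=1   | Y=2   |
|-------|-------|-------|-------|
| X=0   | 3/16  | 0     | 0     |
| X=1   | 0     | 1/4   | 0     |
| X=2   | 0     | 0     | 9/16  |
Distribution 1 (P, Q):
Marginal P(P) (row sums):
  P(P=0) = 2/3 + 0 = 2/3
  P(P=1) = 0 + 1/3 = 1/3
Marginal P(Q) (column sums):
  P(Q=0) = 2/3 + 0 = 2/3
  P(Q=1) = 0 + 1/3 = 1/3

H(P) = -[(2/3)·log₂(2/3) + (1/3)·log₂(1/3)]
  = 0.3900 + 0.5283
  = 0.9183 bits
H(Q) = -[(2/3)·log₂(2/3) + (1/3)·log₂(1/3)]
  = 0.3900 + 0.5283
  = 0.9183 bits
H(P,Q) = -[(2/3)·log₂(2/3) + (1/3)·log₂(1/3)]
  = 0.3900 + 0.5283
  = 0.9183 bits

I(P;Q) = H(P) + H(Q) - H(P,Q)
  = 0.9183 + 0.9183 - 0.9183
  = 0.9183 bits

Distribution 2 (X, Y):
Marginal P(X) (row sums):
  P(X=0) = 3/16 + 0 + 0 = 3/16
  P(X=1) = 0 + 1/4 + 0 = 1/4
  P(X=2) = 0 + 0 + 9/16 = 9/16
Marginal P(Y) (column sums):
  P(Y=0) = 3/16 + 0 + 0 = 3/16
  P(Y=1) = 0 + 1/4 + 0 = 1/4
  P(Y=2) = 0 + 0 + 9/16 = 9/16

H(X) = -[(3/16)·log₂(3/16) + (1/4)·log₂(1/4) + (9/16)·log₂(9/16)]
  = 0.4528 + 0.5000 + 0.4669
  = 1.4197 bits
H(Y) = -[(3/16)·log₂(3/16) + (1/4)·log₂(1/4) + (9/16)·log₂(9/16)]
  = 0.4528 + 0.5000 + 0.4669
  = 1.4197 bits
H(X,Y) = -[(3/16)·log₂(3/16) + (1/4)·log₂(1/4) + (9/16)·log₂(9/16)]
  = 0.4528 + 0.5000 + 0.4669
  = 1.4197 bits

I(X;Y) = H(X) + H(Y) - H(X,Y)
  = 1.4197 + 1.4197 - 1.4197
  = 1.4197 bits

I(X;Y) = 1.4197 bits > I(P;Q) = 0.9183 bits, so (X, Y) has the higher mutual information (stronger dependence).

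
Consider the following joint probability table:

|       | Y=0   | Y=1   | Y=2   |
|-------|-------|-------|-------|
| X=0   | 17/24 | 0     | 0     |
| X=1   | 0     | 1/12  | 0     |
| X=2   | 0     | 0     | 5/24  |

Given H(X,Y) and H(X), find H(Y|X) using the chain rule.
From the chain rule: H(X,Y) = H(X) + H(Y|X)
Therefore: H(Y|X) = H(X,Y) - H(X)

H(X,Y) = -[(17/24)·log₂(17/24) + (1/12)·log₂(1/12) + (5/24)·log₂(5/24)]
  = 0.3524 + 0.2987 + 0.4715
  = 1.1226 bits
Marginal P(X) (row sums):
  P(X=0) = 17/24 + 0 + 0 = 17/24
  P(X=1) = 0 + 1/12 + 0 = 1/12
  P(X=2) = 0 + 0 + 5/24 = 5/24
H(X) = -[(17/24)·log₂(17/24) + (1/12)·log₂(1/12) + (5/24)·log₂(5/24)]
  = 0.3524 + 0.2987 + 0.4715
  = 1.1226 bits

H(Y|X) = 1.1226 - 1.1226 = 0.0000 bits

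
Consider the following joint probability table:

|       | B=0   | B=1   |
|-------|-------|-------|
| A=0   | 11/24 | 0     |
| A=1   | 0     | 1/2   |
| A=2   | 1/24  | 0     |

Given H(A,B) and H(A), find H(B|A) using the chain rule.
From the chain rule: H(A,B) = H(A) + H(B|A)
Therefore: H(B|A) = H(A,B) - H(A)

H(A,B) = -[(11/24)·log₂(11/24) + (1/2)·log₂(1/2) + (1/24)·log₂(1/24)]
  = 0.5159 + 0.5000 + 0.1910
  = 1.2069 bits
Marginal P(A) (row sums):
  P(A=0) = 11/24 + 0 = 11/24
  P(A=1) = 0 + 1/2 = 1/2
  P(A=2) = 1/24 + 0 = 1/24
H(A) = -[(11/24)·log₂(11/24) + (1/2)·log₂(1/2) + (1/24)·log₂(1/24)]
  = 0.5159 + 0.5000 + 0.1910
  = 1.2069 bits

H(B|A) = 1.2069 - 1.2069 = 0.0000 bits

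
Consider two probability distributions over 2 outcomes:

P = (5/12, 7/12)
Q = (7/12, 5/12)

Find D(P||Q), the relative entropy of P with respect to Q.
D(P||Q) = Σ P(i) log₂(P(i)/Q(i))
  i=0: (5/12) × log₂((5/12)/(7/12)) = (5/12) × log₂(5/7) = -0.2023
  i=1: (7/12) × log₂((7/12)/(5/12)) = (7/12) × log₂(7/5) = 0.2832
D(P||Q) = -0.2023 + 0.2832
  = 0.0809 bits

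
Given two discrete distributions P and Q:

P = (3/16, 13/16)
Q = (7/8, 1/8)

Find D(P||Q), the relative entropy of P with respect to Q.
D(P||Q) = Σ P(i) log₂(P(i)/Q(i))
  i=0: (3/16) × log₂((3/16)/(7/8)) = (3/16) × log₂(3/14) = -0.4167
  i=1: (13/16) × log₂((13/16)/(1/8)) = (13/16) × log₂(13/2) = 2.1941
D(P||Q) = -0.4167 + 2.1941
  = 1.7774 bits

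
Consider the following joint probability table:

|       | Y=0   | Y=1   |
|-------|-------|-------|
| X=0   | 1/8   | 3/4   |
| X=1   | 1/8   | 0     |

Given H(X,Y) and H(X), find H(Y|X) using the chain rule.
From the chain rule: H(X,Y) = H(X) + H(Y|X)
Therefore: H(Y|X) = H(X,Y) - H(X)

H(X,Y) = -[(1/8)·log₂(1/8) + (3/4)·log₂(3/4) + (1/8)·log₂(1/8)]
  = 0.3750 + 0.3113 + 0.3750
  = 1.0613 bits
Marginal P(X) (row sums):
  P(X=0) = 1/8 + 3/4 = 7/8
  P(X=1) = 1/8 + 0 = 1/8
H(X) = -[(7/8)·log₂(7/8) + (1/8)·log₂(1/8)]
  = 0.1686 + 0.3750
  = 0.5436 bits

H(Y|X) = 1.0613 - 0.5436 = 0.5177 bits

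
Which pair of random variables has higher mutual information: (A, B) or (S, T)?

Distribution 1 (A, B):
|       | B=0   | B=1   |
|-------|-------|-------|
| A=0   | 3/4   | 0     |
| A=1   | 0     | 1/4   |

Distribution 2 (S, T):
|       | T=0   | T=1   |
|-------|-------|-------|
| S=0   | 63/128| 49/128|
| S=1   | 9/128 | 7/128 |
Distribution 1 (A, B):
Marginal P(A) (row sums):
  P(A=0) = 3/4 + 0 = 3/4
  P(A=1) = 0 + 1/4 = 1/4
Marginal P(B) (column sums):
  P(B=0) = 3/4 + 0 = 3/4
  P(B=1) = 0 + 1/4 = 1/4

H(A) = -[(3/4)·log₂(3/4) + (1/4)·log₂(1/4)]
  = 0.3113 + 0.5000
  = 0.8113 bits
H(B) = -[(3/4)·log₂(3/4) + (1/4)·log₂(1/4)]
  = 0.3113 + 0.5000
  = 0.8113 bits
H(A,B) = -[(3/4)·log₂(3/4) + (1/4)·log₂(1/4)]
  = 0.3113 + 0.5000
  = 0.8113 bits

I(A;B) = H(A) + H(B) - H(A,B)
  = 0.8113 + 0.8113 - 0.8113
  = 0.8113 bits

Distribution 2 (S, T):
Marginal P(S) (row sums):
  P(S=0) = 63/128 + 49/128 = 7/8
  P(S=1) = 9/128 + 7/128 = 1/8
Marginal P(T) (column sums):
  P(T=0) = 63/128 + 9/128 = 9/16
  P(T=1) = 49/128 + 7/128 = 7/16

H(S) = -[(7/8)·log₂(7/8) + (1/8)·log₂(1/8)]
  = 0.1686 + 0.3750
  = 0.5436 bits
H(T) = -[(9/16)·log₂(9/16) + (7/16)·log₂(7/16)]
  = 0.4669 + 0.5218
  = 0.9887 bits
H(S,T) = -[(63/128)·log₂(63/128) + (49/128)·log₂(49/128) + (9/128)·log₂(9/128) + (7/128)·log₂(7/128)]
  = 0.5034 + 0.5303 + 0.2693 + 0.2293
  = 1.5323 bits

I(S;T) = H(S) + H(T) - H(S,T)
  = 0.5436 + 0.9887 - 1.5323
  = 0.0000 bits

I(A;B) = 0.8113 bits > I(S;T) = 0.0000 bits, so (A, B) has the higher mutual information (stronger dependence).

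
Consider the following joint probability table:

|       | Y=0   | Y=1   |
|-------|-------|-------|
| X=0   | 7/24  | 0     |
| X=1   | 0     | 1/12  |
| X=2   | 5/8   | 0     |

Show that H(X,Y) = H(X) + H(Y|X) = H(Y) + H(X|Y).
Marginal P(X) (row sums):
  P(X=0) = 7/24 + 0 = 7/24
  P(X=1) = 0 + 1/12 = 1/12
  P(X=2) = 5/8 + 0 = 5/8
Marginal P(Y) (column sums):
  P(Y=0) = 7/24 + 0 + 5/8 = 11/12
  P(Y=1) = 0 + 1/12 + 0 = 1/12

Decomposition 1: H(X) + H(Y|X)
H(X) = -[(7/24)·log₂(7/24) + (1/12)·log₂(1/12) + (5/8)·log₂(5/8)]
  = 0.5185 + 0.2987 + 0.4238
  = 1.2410 bits
H(Y|X) = -Σ P(X,Y)·log₂ P(Y|X), where P(Y|X) = P(X,Y) / P(X)
  (cells with P(X,Y) = 0 contribute 0)
  (X=0,Y=0): P(Y|X) = (7/24)/(7/24) = 1;  -(7/24)·log₂(1) = 0.0000
  (X=1,Y=1): P(Y|X) = (1/12)/(1/12) = 1;  -(1/12)·log₂(1) = 0.0000
  (X=2,Y=0): P(Y|X) = (5/8)/(5/8) = 1;  -(5/8)·log₂(1) = 0.0000
H(Y|X) = 0.0000 + 0.0000 + 0.0000
  = 0.0000 bits
H(X) + H(Y|X) = 1.2410 + 0.0000 = 1.2410 bits

Decomposition 2: H(Y) + H(X|Y)
H(Y) = -[(11/12)·log₂(11/12) + (1/12)·log₂(1/12)]
  = 0.1151 + 0.2987
  = 0.4138 bits
H(X|Y) = -Σ P(X,Y)·log₂ P(X|Y), where P(X|Y) = P(X,Y) / P(Y)
  (cells with P(X,Y) = 0 contribute 0)
  (X=0,Y=0): P(X|Y) = (7/24)/(11/12) = 7/22;  -(7/24)·log₂(7/22) = 0.4819
  (X=1,Y=1): P(X|Y) = (1/12)/(1/12) = 1;  -(1/12)·log₂(1) = 0.0000
  (X=2,Y=0): P(X|Y) = (5/8)/(11/12) = 15/22;  -(5/8)·log₂(15/22) = 0.3453
H(X|Y) = 0.4819 + 0.0000 + 0.3453
  = 0.8272 bits
H(Y) + H(X|Y) = 0.4138 + 0.8272 = 1.2410 bits

Direct computation of the joint entropy:
H(X,Y) = -[(7/24)·log₂(7/24) + (1/12)·log₂(1/12) + (5/8)·log₂(5/8)]
  = 0.5185 + 0.2987 + 0.4238
  = 1.2410 bits

All three agree: H(X,Y) = 1.2410 bits ✓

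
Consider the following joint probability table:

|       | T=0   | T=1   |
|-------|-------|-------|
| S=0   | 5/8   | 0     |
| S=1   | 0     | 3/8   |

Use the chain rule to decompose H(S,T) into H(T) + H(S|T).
By the chain rule: H(S,T) = H(T) + H(S|T)

Marginal P(T) (column sums):
  P(T=0) = 5/8 + 0 = 5/8
  P(T=1) = 0 + 3/8 = 3/8
H(T) = -[(5/8)·log₂(5/8) + (3/8)·log₂(3/8)]
  = 0.4238 + 0.5306
  = 0.9544 bits
H(S|T) = -Σ P(S,T)·log₂ P(S|T), where P(S|T) = P(S,T) / P(T)
  (cells with P(S,T) = 0 contribute 0)
  (S=0,T=0): P(S|T) = (5/8)/(5/8) = 1;  -(5/8)·log₂(1) = 0.0000
  (S=1,T=1): P(S|T) = (3/8)/(3/8) = 1;  -(3/8)·log₂(1) = 0.0000
H(S|T) = 0.0000 + 0.0000
  = 0.0000 bits

H(S,T) = H(T) + H(S|T) = 0.9544 + 0.0000 = 0.9544 bits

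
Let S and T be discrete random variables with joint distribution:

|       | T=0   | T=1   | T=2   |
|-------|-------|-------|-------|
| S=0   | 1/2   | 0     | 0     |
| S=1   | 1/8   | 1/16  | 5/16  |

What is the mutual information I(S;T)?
Marginal P(S) (row sums):
  P(S=0) = 1/2 + 0 + 0 = 1/2
  P(S=1) = 1/8 + 1/16 + 5/16 = 1/2
Marginal P(T) (column sums):
  P(T=0) = 1/2 + 1/8 = 5/8
  P(T=1) = 0 + 1/16 = 1/16
  P(T=2) = 0 + 5/16 = 5/16

H(S) = -[(1/2)·log₂(1/2) + (1/2)·log₂(1/2)]
  = 0.5000 + 0.5000
  = 1.0000 bits
H(T) = -[(5/8)·log₂(5/8) + (1/16)·log₂(1/16) + (5/16)·log₂(5/16)]
  = 0.4238 + 0.2500 + 0.5244
  = 1.1982 bits
H(S,T) = -[(1/2)·log₂(1/2) + (1/8)·log₂(1/8) + (1/16)·log₂(1/16) + (5/16)·log₂(5/16)]
  = 0.5000 + 0.3750 + 0.2500 + 0.5244
  = 1.6494 bits

I(S;T) = H(S) + H(T) - H(S,T)
  = 1.0000 + 1.1982 - 1.6494
  = 0.5488 bits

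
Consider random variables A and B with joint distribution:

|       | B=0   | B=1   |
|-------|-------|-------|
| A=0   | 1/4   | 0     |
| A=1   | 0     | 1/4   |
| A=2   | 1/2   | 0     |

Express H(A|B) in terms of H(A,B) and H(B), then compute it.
H(A|B) = H(A,B) - H(B)

Marginal P(B) (column sums):
  P(B=0) = 1/4 + 0 + 1/2 = 3/4
  P(B=1) = 0 + 1/4 + 0 = 1/4

H(A,B) = -[(1/4)·log₂(1/4) + (1/4)·log₂(1/4) + (1/2)·log₂(1/2)]
  = 0.5000 + 0.5000 + 0.5000
  = 1.5000 bits
H(B) = -[(3/4)·log₂(3/4) + (1/4)·log₂(1/4)]
  = 0.3113 + 0.5000
  = 0.8113 bits

H(A|B) = 1.5000 - 0.8113 = 0.6887 bits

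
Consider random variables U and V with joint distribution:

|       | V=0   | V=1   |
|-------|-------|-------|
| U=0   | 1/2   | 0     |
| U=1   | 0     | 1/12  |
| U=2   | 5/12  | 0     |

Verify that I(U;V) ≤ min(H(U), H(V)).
Marginal P(U) (row sums):
  P(U=0) = 1/2 + 0 = 1/2
  P(U=1) = 0 + 1/12 = 1/12
  P(U=2) = 5/12 + 0 = 5/12
Marginal P(V) (column sums):
  P(V=0) = 1/2 + 0 + 5/12 = 11/12
  P(V=1) = 0 + 1/12 + 0 = 1/12

H(U) = -[(1/2)·log₂(1/2) + (1/12)·log₂(1/12) + (5/12)·log₂(5/12)]
  = 0.5000 + 0.2987 + 0.5263
  = 1.3250 bits
H(V) = -[(11/12)·log₂(11/12) + (1/12)·log₂(1/12)]
  = 0.1151 + 0.2987
  = 0.4138 bits
H(U,V) = -[(1/2)·log₂(1/2) + (1/12)·log₂(1/12) + (5/12)·log₂(5/12)]
  = 0.5000 + 0.2987 + 0.5263
  = 1.3250 bits

I(U;V) = H(U) + H(V) - H(U,V)
  = 1.3250 + 0.4138 - 1.3250
  = 0.4138 bits

min(H(U), H(V)) = min(1.3250, 0.4138) = 0.4138 bits
Since 0.4138 ≤ 0.4138, the bound is satisfied ✓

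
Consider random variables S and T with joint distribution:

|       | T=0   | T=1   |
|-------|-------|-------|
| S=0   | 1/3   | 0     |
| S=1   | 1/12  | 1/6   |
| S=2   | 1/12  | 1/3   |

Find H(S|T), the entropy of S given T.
Marginal P(T) (column sums):
  P(T=0) = 1/3 + 1/12 + 1/12 = 1/2
  P(T=1) = 0 + 1/6 + 1/3 = 1/2

H(S|T) = -Σ P(S,T)·log₂ P(S|T), where P(S|T) = P(S,T) / P(T)
  (cells with P(S,T) = 0 contribute 0)
  (S=0,T=0): P(S|T) = (1/3)/(1/2) = 2/3;  -(1/3)·log₂(2/3) = 0.1950
  (S=1,T=0): P(S|T) = (1/12)/(1/2) = 1/6;  -(1/12)·log₂(1/6) = 0.2154
  (S=1,T=1): P(S|T) = (1/6)/(1/2) = 1/3;  -(1/6)·log₂(1/3) = 0.2642
  (S=2,T=0): P(S|T) = (1/12)/(1/2) = 1/6;  -(1/12)·log₂(1/6) = 0.2154
  (S=2,T=1): P(S|T) = (1/3)/(1/2) = 2/3;  -(1/3)·log₂(2/3) = 0.1950
H(S|T) = 0.1950 + 0.2154 + 0.2642 + 0.2154 + 0.1950
  = 1.0850 bits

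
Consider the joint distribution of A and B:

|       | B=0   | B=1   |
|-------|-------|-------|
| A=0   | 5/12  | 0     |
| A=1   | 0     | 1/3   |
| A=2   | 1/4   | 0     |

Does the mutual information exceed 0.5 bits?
Marginal P(A) (row sums):
  P(A=0) = 5/12 + 0 = 5/12
  P(A=1) = 0 + 1/3 = 1/3
  P(A=2) = 1/4 + 0 = 1/4
Marginal P(B) (column sums):
  P(B=0) = 5/12 + 0 + 1/4 = 2/3
  P(B=1) = 0 + 1/3 + 0 = 1/3

H(A) = -[(5/12)·log₂(5/12) + (1/3)·log₂(1/3) + (1/4)·log₂(1/4)]
  = 0.5263 + 0.5283 + 0.5000
  = 1.5546 bits
H(B) = -[(2/3)·log₂(2/3) + (1/3)·log₂(1/3)]
  = 0.3900 + 0.5283
  = 0.9183 bits
H(A,B) = -[(5/12)·log₂(5/12) + (1/3)·log₂(1/3) + (1/4)·log₂(1/4)]
  = 0.5263 + 0.5283 + 0.5000
  = 1.5546 bits

I(A;B) = H(A) + H(B) - H(A,B)
  = 1.5546 + 0.9183 - 1.5546
  = 0.9183 bits

Yes. I(A;B) = 0.9183 bits, which is > 0.5 bits.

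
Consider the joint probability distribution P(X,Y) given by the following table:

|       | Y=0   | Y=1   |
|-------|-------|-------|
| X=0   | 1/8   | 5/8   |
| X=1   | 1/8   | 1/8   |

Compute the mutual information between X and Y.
Marginal P(X) (row sums):
  P(X=0) = 1/8 + 5/8 = 3/4
  P(X=1) = 1/8 + 1/8 = 1/4
Marginal P(Y) (column sums):
  P(Y=0) = 1/8 + 1/8 = 1/4
  P(Y=1) = 5/8 + 1/8 = 3/4

H(X) = -[(3/4)·log₂(3/4) + (1/4)·log₂(1/4)]
  = 0.3113 + 0.5000
  = 0.8113 bits
H(Y) = -[(1/4)·log₂(1/4) + (3/4)·log₂(3/4)]
  = 0.5000 + 0.3113
  = 0.8113 bits
H(X,Y) = -[(1/8)·log₂(1/8) + (5/8)·log₂(5/8) + (1/8)·log₂(1/8) + (1/8)·log₂(1/8)]
  = 0.3750 + 0.4238 + 0.3750 + 0.3750
  = 1.5488 bits

I(X;Y) = H(X) + H(Y) - H(X,Y)
  = 0.8113 + 0.8113 - 1.5488
  = 0.0738 bits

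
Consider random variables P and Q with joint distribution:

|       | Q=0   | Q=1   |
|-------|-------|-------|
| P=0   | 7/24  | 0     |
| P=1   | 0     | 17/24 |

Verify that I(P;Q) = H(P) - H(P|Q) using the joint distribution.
Left side, from I(P;Q) = H(P) + H(Q) - H(P,Q):
Marginal P(P) (row sums):
  P(P=0) = 7/24 + 0 = 7/24
  P(P=1) = 0 + 17/24 = 17/24
Marginal P(Q) (column sums):
  P(Q=0) = 7/24 + 0 = 7/24
  P(Q=1) = 0 + 17/24 = 17/24

H(P) = -[(7/24)·log₂(7/24) + (17/24)·log₂(17/24)]
  = 0.5185 + 0.3524
  = 0.8709 bits
H(Q) = -[(7/24)·log₂(7/24) + (17/24)·log₂(17/24)]
  = 0.5185 + 0.3524
  = 0.8709 bits
H(P,Q) = -[(7/24)·log₂(7/24) + (17/24)·log₂(17/24)]
  = 0.5185 + 0.3524
  = 0.8709 bits

I(P;Q) = H(P) + H(Q) - H(P,Q)
  = 0.8709 + 0.8709 - 0.8709
  = 0.8709 bits

Right side, with H(P|Q) computed directly from the conditional probabilities:
H(P|Q) = -Σ P(P,Q)·log₂ P(P|Q), where P(P|Q) = P(P,Q) / P(Q)
  (cells with P(P,Q) = 0 contribute 0)
  (P=0,Q=0): P(P|Q) = (7/24)/(7/24) = 1;  -(7/24)·log₂(1) = 0.0000
  (P=1,Q=1): P(P|Q) = (17/24)/(17/24) = 1;  -(17/24)·log₂(1) = 0.0000
H(P|Q) = 0.0000 + 0.0000
  = 0.0000 bits
H(P) - H(P|Q) = 0.8709 - 0.0000 = 0.8709 bits

Both sides equal 0.8709 bits, so I(P;Q) = H(P) - H(P|Q) ✓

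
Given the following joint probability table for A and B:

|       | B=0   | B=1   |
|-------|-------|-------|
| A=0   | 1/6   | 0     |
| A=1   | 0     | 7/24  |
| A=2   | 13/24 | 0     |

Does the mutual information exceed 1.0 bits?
Marginal P(A) (row sums):
  P(A=0) = 1/6 + 0 = 1/6
  P(A=1) = 0 + 7/24 = 7/24
  P(A=2) = 13/24 + 0 = 13/24
Marginal P(B) (column sums):
  P(B=0) = 1/6 + 0 + 13/24 = 17/24
  P(B=1) = 0 + 7/24 + 0 = 7/24

H(A) = -[(1/6)·log₂(1/6) + (7/24)·log₂(7/24) + (13/24)·log₂(13/24)]
  = 0.4308 + 0.5185 + 0.4791
  = 1.4284 bits
H(B) = -[(17/24)·log₂(17/24) + (7/24)·log₂(7/24)]
  = 0.3524 + 0.5185
  = 0.8709 bits
H(A,B) = -[(1/6)·log₂(1/6) + (7/24)·log₂(7/24) + (13/24)·log₂(13/24)]
  = 0.4308 + 0.5185 + 0.4791
  = 1.4284 bits

I(A;B) = H(A) + H(B) - H(A,B)
  = 1.4284 + 0.8709 - 1.4284
  = 0.8709 bits

No. I(A;B) = 0.8709 bits, which is ≤ 1.0 bits.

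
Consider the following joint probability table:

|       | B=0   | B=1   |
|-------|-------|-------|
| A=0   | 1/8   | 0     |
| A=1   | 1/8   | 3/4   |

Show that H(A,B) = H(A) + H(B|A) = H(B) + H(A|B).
Marginal P(A) (row sums):
  P(A=0) = 1/8 + 0 = 1/8
  P(A=1) = 1/8 + 3/4 = 7/8
Marginal P(B) (column sums):
  P(B=0) = 1/8 + 1/8 = 1/4
  P(B=1) = 0 + 3/4 = 3/4

Decomposition 1: H(A) + H(B|A)
H(A) = -[(1/8)·log₂(1/8) + (7/8)·log₂(7/8)]
  = 0.3750 + 0.1686
  = 0.5436 bits
H(B|A) = -Σ P(A,B)·log₂ P(B|A), where P(B|A) = P(A,B) / P(A)
  (cells with P(A,B) = 0 contribute 0)
  (A=0,B=0): P(B|A) = (1/8)/(1/8) = 1;  -(1/8)·log₂(1) = 0.0000
  (A=1,B=0): P(B|A) = (1/8)/(7/8) = 1/7;  -(1/8)·log₂(1/7) = 0.3509
  (A=1,B=1): P(B|A) = (3/4)/(7/8) = 6/7;  -(3/4)·log₂(6/7) = 0.1668
H(B|A) = 0.0000 + 0.3509 + 0.1668
  = 0.5177 bits
H(A) + H(B|A) = 0.5436 + 0.5177 = 1.0613 bits

Decomposition 2: H(B) + H(A|B)
H(B) = -[(1/4)·log₂(1/4) + (3/4)·log₂(3/4)]
  = 0.5000 + 0.3113
  = 0.8113 bits
H(A|B) = -Σ P(A,B)·log₂ P(A|B), where P(A|B) = P(A,B) / P(B)
  (cells with P(A,B) = 0 contribute 0)
  (A=0,B=0): P(A|B) = (1/8)/(1/4) = 1/2;  -(1/8)·log₂(1/2) = 0.1250
  (A=1,B=0): P(A|B) = (1/8)/(1/4) = 1/2;  -(1/8)·log₂(1/2) = 0.1250
  (A=1,B=1): P(A|B) = (3/4)/(3/4) = 1;  -(3/4)·log₂(1) = 0.0000
H(A|B) = 0.1250 + 0.1250 + 0.0000
  = 0.2500 bits
H(B) + H(A|B) = 0.8113 + 0.2500 = 1.0613 bits

Direct computation of the joint entropy:
H(A,B) = -[(1/8)·log₂(1/8) + (1/8)·log₂(1/8) + (3/4)·log₂(3/4)]
  = 0.3750 + 0.3750 + 0.3113
  = 1.0613 bits

All three agree: H(A,B) = 1.0613 bits ✓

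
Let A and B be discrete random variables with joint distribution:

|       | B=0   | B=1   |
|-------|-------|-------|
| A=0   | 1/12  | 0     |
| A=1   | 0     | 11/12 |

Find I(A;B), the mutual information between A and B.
Marginal P(A) (row sums):
  P(A=0) = 1/12 + 0 = 1/12
  P(A=1) = 0 + 11/12 = 11/12
Marginal P(B) (column sums):
  P(B=0) = 1/12 + 0 = 1/12
  P(B=1) = 0 + 11/12 = 11/12

H(A) = -[(1/12)·log₂(1/12) + (11/12)·log₂(11/12)]
  = 0.2987 + 0.1151
  = 0.4138 bits
H(B) = -[(1/12)·log₂(1/12) + (11/12)·log₂(11/12)]
  = 0.2987 + 0.1151
  = 0.4138 bits
H(A,B) = -[(1/12)·log₂(1/12) + (11/12)·log₂(11/12)]
  = 0.2987 + 0.1151
  = 0.4138 bits

I(A;B) = H(A) + H(B) - H(A,B)
  = 0.4138 + 0.4138 - 0.4138
  = 0.4138 bits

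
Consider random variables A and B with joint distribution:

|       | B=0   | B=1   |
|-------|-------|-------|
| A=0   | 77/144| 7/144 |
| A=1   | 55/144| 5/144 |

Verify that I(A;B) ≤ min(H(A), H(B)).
Marginal P(A) (row sums):
  P(A=0) = 77/144 + 7/144 = 7/12
  P(A=1) = 55/144 + 5/144 = 5/12
Marginal P(B) (column sums):
  P(B=0) = 77/144 + 55/144 = 11/12
  P(B=1) = 7/144 + 5/144 = 1/12

H(A) = -[(7/12)·log₂(7/12) + (5/12)·log₂(5/12)]
  = 0.4536 + 0.5263
  = 0.9799 bits
H(B) = -[(11/12)·log₂(11/12) + (1/12)·log₂(1/12)]
  = 0.1151 + 0.2987
  = 0.4138 bits
H(A,B) = -[(77/144)·log₂(77/144) + (7/144)·log₂(7/144) + (55/144)·log₂(55/144) + (5/144)·log₂(5/144)]
  = 0.4829 + 0.2121 + 0.5304 + 0.1683
  = 1.3937 bits

I(A;B) = H(A) + H(B) - H(A,B)
  = 0.9799 + 0.4138 - 1.3937
  = 0.0000 bits

min(H(A), H(B)) = min(0.9799, 0.4138) = 0.4138 bits
Since 0.0000 ≤ 0.4138, the bound is satisfied ✓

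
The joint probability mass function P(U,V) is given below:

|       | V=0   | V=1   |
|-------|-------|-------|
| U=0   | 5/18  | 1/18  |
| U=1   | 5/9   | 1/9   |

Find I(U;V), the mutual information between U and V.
Marginal P(U) (row sums):
  P(U=0) = 5/18 + 1/18 = 1/3
  P(U=1) = 5/9 + 1/9 = 2/3
Marginal P(V) (column sums):
  P(V=0) = 5/18 + 5/9 = 5/6
  P(V=1) = 1/18 + 1/9 = 1/6

H(U) = -[(1/3)·log₂(1/3) + (2/3)·log₂(2/3)]
  = 0.5283 + 0.3900
  = 0.9183 bits
H(V) = -[(5/6)·log₂(5/6) + (1/6)·log₂(1/6)]
  = 0.2192 + 0.4308
  = 0.6500 bits
H(U,V) = -[(5/18)·log₂(5/18) + (1/18)·log₂(1/18) + (5/9)·log₂(5/9) + (1/9)·log₂(1/9)]
  = 0.5133 + 0.2317 + 0.4711 + 0.3522
  = 1.5683 bits

I(U;V) = H(U) + H(V) - H(U,V)
  = 0.9183 + 0.6500 - 1.5683
  = 0.0000 bits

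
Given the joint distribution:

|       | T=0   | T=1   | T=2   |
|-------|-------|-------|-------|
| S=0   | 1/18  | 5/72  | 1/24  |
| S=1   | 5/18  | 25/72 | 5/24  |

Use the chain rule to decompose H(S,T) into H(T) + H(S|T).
By the chain rule: H(S,T) = H(T) + H(S|T)

Marginal P(T) (column sums):
  P(T=0) = 1/18 + 5/18 = 1/3
  P(T=1) = 5/72 + 25/72 = 5/12
  P(T=2) = 1/24 + 5/24 = 1/4
H(T) = -[(1/3)·log₂(1/3) + (5/12)·log₂(5/12) + (1/4)·log₂(1/4)]
  = 0.5283 + 0.5263 + 0.5000
  = 1.5546 bits
H(S|T) = -Σ P(S,T)·log₂ P(S|T), where P(S|T) = P(S,T) / P(T)
  (S=0,T=0): P(S|T) = (1/18)/(1/3) = 1/6;  -(1/18)·log₂(1/6) = 0.1436
  (S=0,T=1): P(S|T) = (5/72)/(5/12) = 1/6;  -(5/72)·log₂(1/6) = 0.1795
  (S=0,T=2): P(S|T) = (1/24)/(1/4) = 1/6;  -(1/24)·log₂(1/6) = 0.1077
  (S=1,T=0): P(S|T) = (5/18)/(1/3) = 5/6;  -(5/18)·log₂(5/6) = 0.0731
  (S=1,T=1): P(S|T) = (25/72)/(5/12) = 5/6;  -(25/72)·log₂(5/6) = 0.0913
  (S=1,T=2): P(S|T) = (5/24)/(1/4) = 5/6;  -(5/24)·log₂(5/6) = 0.0548
H(S|T) = 0.1436 + 0.1795 + 0.1077 + 0.0731 + 0.0913 + 0.0548
  = 0.6500 bits

H(S,T) = H(T) + H(S|T) = 1.5546 + 0.6500 = 2.2046 bits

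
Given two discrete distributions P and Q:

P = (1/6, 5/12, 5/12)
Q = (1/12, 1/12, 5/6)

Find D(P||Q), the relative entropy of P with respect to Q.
D(P||Q) = Σ P(i) log₂(P(i)/Q(i))
  i=0: (1/6) × log₂((1/6)/(1/12)) = (1/6) × log₂(2) = 0.1667
  i=1: (5/12) × log₂((5/12)/(1/12)) = (5/12) × log₂(5) = 0.9675
  i=2: (5/12) × log₂((5/12)/(5/6)) = (5/12) × log₂(1/2) = -0.4167
D(P||Q) = 0.1667 + 0.9675 - 0.4167
  = 0.7175 bits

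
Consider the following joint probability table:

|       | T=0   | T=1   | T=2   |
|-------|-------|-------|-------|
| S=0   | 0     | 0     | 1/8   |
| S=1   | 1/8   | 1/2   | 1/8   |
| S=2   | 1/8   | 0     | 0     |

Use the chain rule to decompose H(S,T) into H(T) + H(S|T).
By the chain rule: H(S,T) = H(T) + H(S|T)

Marginal P(T) (column sums):
  P(T=0) = 0 + 1/8 + 1/8 = 1/4
  P(T=1) = 0 + 1/2 + 0 = 1/2
  P(T=2) = 1/8 + 1/8 + 0 = 1/4
H(T) = -[(1/4)·log₂(1/4) + (1/2)·log₂(1/2) + (1/4)·log₂(1/4)]
  = 0.5000 + 0.5000 + 0.5000
  = 1.5000 bits
H(S|T) = -Σ P(S,T)·log₂ P(S|T), where P(S|T) = P(S,T) / P(T)
  (cells with P(S,T) = 0 contribute 0)
  (S=0,T=2): P(S|T) = (1/8)/(1/4) = 1/2;  -(1/8)·log₂(1/2) = 0.1250
  (S=1,T=0): P(S|T) = (1/8)/(1/4) = 1/2;  -(1/8)·log₂(1/2) = 0.1250
  (S=1,T=1): P(S|T) = (1/2)/(1/2) = 1;  -(1/2)·log₂(1) = 0.0000
  (S=1,T=2): P(S|T) = (1/8)/(1/4) = 1/2;  -(1/8)·log₂(1/2) = 0.1250
  (S=2,T=0): P(S|T) = (1/8)/(1/4) = 1/2;  -(1/8)·log₂(1/2) = 0.1250
H(S|T) = 0.1250 + 0.1250 + 0.0000 + 0.1250 + 0.1250
  = 0.5000 bits

H(S,T) = H(T) + H(S|T) = 1.5000 + 0.5000 = 2.0000 bits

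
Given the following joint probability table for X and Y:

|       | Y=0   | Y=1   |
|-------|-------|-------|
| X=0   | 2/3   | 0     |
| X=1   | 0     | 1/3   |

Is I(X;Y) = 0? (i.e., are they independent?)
Marginal P(X) (row sums):
  P(X=0) = 2/3 + 0 = 2/3
  P(X=1) = 0 + 1/3 = 1/3
Marginal P(Y) (column sums):
  P(Y=0) = 2/3 + 0 = 2/3
  P(Y=1) = 0 + 1/3 = 1/3

X and Y are independent iff P(X=i,Y=j) = P(X=i)·P(Y=j) for every cell.
  P(X=0)·P(Y=0) = 2/3 × 2/3 = 4/9, but P(X=0,Y=0) = 2/3 ✗

No, X and Y are not independent. Quantitatively, I(X;Y) > 0:

H(X) = -[(2/3)·log₂(2/3) + (1/3)·log₂(1/3)]
  = 0.3900 + 0.5283
  = 0.9183 bits
H(Y) = -[(2/3)·log₂(2/3) + (1/3)·log₂(1/3)]
  = 0.3900 + 0.5283
  = 0.9183 bits
H(X,Y) = -[(2/3)·log₂(2/3) + (1/3)·log₂(1/3)]
  = 0.3900 + 0.5283
  = 0.9183 bits
I(X;Y) = H(X) + H(Y) - H(X,Y) = 0.9183 + 0.9183 - 0.9183 = 0.9183 bits > 0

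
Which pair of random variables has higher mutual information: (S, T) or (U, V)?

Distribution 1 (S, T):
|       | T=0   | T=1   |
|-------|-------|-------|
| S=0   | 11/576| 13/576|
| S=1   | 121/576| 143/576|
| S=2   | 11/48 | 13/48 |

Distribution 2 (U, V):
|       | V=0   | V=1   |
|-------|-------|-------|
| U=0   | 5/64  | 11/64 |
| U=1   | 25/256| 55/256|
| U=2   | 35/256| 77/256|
Distribution 1 (S, T):
Marginal P(S) (row sums):
  P(S=0) = 11/576 + 13/576 = 1/24
  P(S=1) = 121/576 + 143/576 = 11/24
  P(S=2) = 11/48 + 13/48 = 1/2
Marginal P(T) (column sums):
  P(T=0) = 11/576 + 121/576 + 11/48 = 11/24
  P(T=1) = 13/576 + 143/576 + 13/48 = 13/24

H(S) = -[(1/24)·log₂(1/24) + (11/24)·log₂(11/24) + (1/2)·log₂(1/2)]
  = 0.1910 + 0.5159 + 0.5000
  = 1.2069 bits
H(T) = -[(11/24)·log₂(11/24) + (13/24)·log₂(13/24)]
  = 0.5159 + 0.4791
  = 0.9950 bits
H(S,T) = -[(11/576)·log₂(11/576) + (13/576)·log₂(13/576) + (121/576)·log₂(121/576) + (143/576)·log₂(143/576) + (11/48)·log₂(11/48) + (13/48)·log₂(13/48)]
  = 0.1091 + 0.1234 + 0.4729 + 0.4990 + 0.4871 + 0.5104
  = 2.2019 bits

I(S;T) = H(S) + H(T) - H(S,T)
  = 1.2069 + 0.9950 - 2.2019
  = 0.0000 bits

Distribution 2 (U, V):
Marginal P(U) (row sums):
  P(U=0) = 5/64 + 11/64 = 1/4
  P(U=1) = 25/256 + 55/256 = 5/16
  P(U=2) = 35/256 + 77/256 = 7/16
Marginal P(V) (column sums):
  P(V=0) = 5/64 + 25/256 + 35/256 = 5/16
  P(V=1) = 11/64 + 55/256 + 77/256 = 11/16

H(U) = -[(1/4)·log₂(1/4) + (5/16)·log₂(5/16) + (7/16)·log₂(7/16)]
  = 0.5000 + 0.5244 + 0.5218
  = 1.5462 bits
H(V) = -[(5/16)·log₂(5/16) + (11/16)·log₂(11/16)]
  = 0.5244 + 0.3716
  = 0.8960 bits
H(U,V) = -[(5/64)·log₂(5/64) + (11/64)·log₂(11/64) + (25/256)·log₂(25/256) + (55/256)·log₂(55/256) + (35/256)·log₂(35/256) + (77/256)·log₂(77/256)]
  = 0.2873 + 0.4367 + 0.3277 + 0.4767 + 0.3925 + 0.5213
  = 2.4422 bits

I(U;V) = H(U) + H(V) - H(U,V)
  = 1.5462 + 0.8960 - 2.4422
  = 0.0000 bits

Both joint tables factor as the product of their marginals, so I(S;T) = I(U;V) = 0 bits: neither is larger (both pairs are independent).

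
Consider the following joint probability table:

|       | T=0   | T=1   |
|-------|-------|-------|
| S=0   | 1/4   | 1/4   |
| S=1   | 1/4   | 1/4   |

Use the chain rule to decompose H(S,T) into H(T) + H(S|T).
By the chain rule: H(S,T) = H(T) + H(S|T)

Marginal P(T) (column sums):
  P(T=0) = 1/4 + 1/4 = 1/2
  P(T=1) = 1/4 + 1/4 = 1/2
H(T) = -[(1/2)·log₂(1/2) + (1/2)·log₂(1/2)]
  = 0.5000 + 0.5000
  = 1.0000 bits
H(S|T) = -Σ P(S,T)·log₂ P(S|T), where P(S|T) = P(S,T) / P(T)
  (S=0,T=0): P(S|T) = (1/4)/(1/2) = 1/2;  -(1/4)·log₂(1/2) = 0.2500
  (S=0,T=1): P(S|T) = (1/4)/(1/2) = 1/2;  -(1/4)·log₂(1/2) = 0.2500
  (S=1,T=0): P(S|T) = (1/4)/(1/2) = 1/2;  -(1/4)·log₂(1/2) = 0.2500
  (S=1,T=1): P(S|T) = (1/4)/(1/2) = 1/2;  -(1/4)·log₂(1/2) = 0.2500
H(S|T) = 0.2500 + 0.2500 + 0.2500 + 0.2500
  = 1.0000 bits

H(S,T) = H(T) + H(S|T) = 1.0000 + 1.0000 = 2.0000 bits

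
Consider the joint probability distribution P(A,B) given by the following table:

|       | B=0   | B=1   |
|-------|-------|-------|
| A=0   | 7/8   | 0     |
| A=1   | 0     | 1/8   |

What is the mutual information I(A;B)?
Marginal P(A) (row sums):
  P(A=0) = 7/8 + 0 = 7/8
  P(A=1) = 0 + 1/8 = 1/8
Marginal P(B) (column sums):
  P(B=0) = 7/8 + 0 = 7/8
  P(B=1) = 0 + 1/8 = 1/8

H(A) = -[(7/8)·log₂(7/8) + (1/8)·log₂(1/8)]
  = 0.1686 + 0.3750
  = 0.5436 bits
H(B) = -[(7/8)·log₂(7/8) + (1/8)·log₂(1/8)]
  = 0.1686 + 0.3750
  = 0.5436 bits
H(A,B) = -[(7/8)·log₂(7/8) + (1/8)·log₂(1/8)]
  = 0.1686 + 0.3750
  = 0.5436 bits

I(A;B) = H(A) + H(B) - H(A,B)
  = 0.5436 + 0.5436 - 0.5436
  = 0.5436 bits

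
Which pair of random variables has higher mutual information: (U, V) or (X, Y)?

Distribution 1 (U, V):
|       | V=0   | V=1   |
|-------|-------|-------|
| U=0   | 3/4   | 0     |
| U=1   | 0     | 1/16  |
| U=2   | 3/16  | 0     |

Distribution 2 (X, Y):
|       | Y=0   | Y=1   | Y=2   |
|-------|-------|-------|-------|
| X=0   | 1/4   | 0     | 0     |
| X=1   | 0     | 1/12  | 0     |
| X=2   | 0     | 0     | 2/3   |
Distribution 1 (U, V):
Marginal P(U) (row sums):
  P(U=0) = 3/4 + 0 = 3/4
  P(U=1) = 0 + 1/16 = 1/16
  P(U=2) = 3/16 + 0 = 3/16
Marginal P(V) (column sums):
  P(V=0) = 3/4 + 0 + 3/16 = 15/16
  P(V=1) = 0 + 1/16 + 0 = 1/16

H(U) = -[(3/4)·log₂(3/4) + (1/16)·log₂(1/16) + (3/16)·log₂(3/16)]
  = 0.3113 + 0.2500 + 0.4528
  = 1.0141 bits
H(V) = -[(15/16)·log₂(15/16) + (1/16)·log₂(1/16)]
  = 0.0873 + 0.2500
  = 0.3373 bits
H(U,V) = -[(3/4)·log₂(3/4) + (1/16)·log₂(1/16) + (3/16)·log₂(3/16)]
  = 0.3113 + 0.2500 + 0.4528
  = 1.0141 bits

I(U;V) = H(U) + H(V) - H(U,V)
  = 1.0141 + 0.3373 - 1.0141
  = 0.3373 bits

Distribution 2 (X, Y):
Marginal P(X) (row sums):
  P(X=0) = 1/4 + 0 + 0 = 1/4
  P(X=1) = 0 + 1/12 + 0 = 1/12
  P(X=2) = 0 + 0 + 2/3 = 2/3
Marginal P(Y) (column sums):
  P(Y=0) = 1/4 + 0 + 0 = 1/4
  P(Y=1) = 0 + 1/12 + 0 = 1/12
  P(Y=2) = 0 + 0 + 2/3 = 2/3

H(X) = -[(1/4)·log₂(1/4) + (1/12)·log₂(1/12) + (2/3)·log₂(2/3)]
  = 0.5000 + 0.2987 + 0.3900
  = 1.1887 bits
H(Y) = -[(1/4)·log₂(1/4) + (1/12)·log₂(1/12) + (2/3)·log₂(2/3)]
  = 0.5000 + 0.2987 + 0.3900
  = 1.1887 bits
H(X,Y) = -[(1/4)·log₂(1/4) + (1/12)·log₂(1/12) + (2/3)·log₂(2/3)]
  = 0.5000 + 0.2987 + 0.3900
  = 1.1887 bits

I(X;Y) = H(X) + H(Y) - H(X,Y)
  = 1.1887 + 1.1887 - 1.1887
  = 1.1887 bits

I(X;Y) = 1.1887 bits > I(U;V) = 0.3373 bits, so (X, Y) has the higher mutual information (stronger dependence).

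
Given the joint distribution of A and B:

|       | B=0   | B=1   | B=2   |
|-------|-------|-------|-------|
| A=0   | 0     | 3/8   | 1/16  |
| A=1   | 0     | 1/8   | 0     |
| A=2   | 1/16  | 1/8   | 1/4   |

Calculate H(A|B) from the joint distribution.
Marginal P(B) (column sums):
  P(B=0) = 0 + 0 + 1/16 = 1/16
  P(B=1) = 3/8 + 1/8 + 1/8 = 5/8
  P(B=2) = 1/16 + 0 + 1/4 = 5/16

H(A|B) = -Σ P(A,B)·log₂ P(A|B), where P(A|B) = P(A,B) / P(B)
  (cells with P(A,B) = 0 contribute 0)
  (A=0,B=1): P(A|B) = (3/8)/(5/8) = 3/5;  -(3/8)·log₂(3/5) = 0.2764
  (A=0,B=2): P(A|B) = (1/16)/(5/16) = 1/5;  -(1/16)·log₂(1/5) = 0.1451
  (A=1,B=1): P(A|B) = (1/8)/(5/8) = 1/5;  -(1/8)·log₂(1/5) = 0.2902
  (A=2,B=0): P(A|B) = (1/16)/(1/16) = 1;  -(1/16)·log₂(1) = 0.0000
  (A=2,B=1): P(A|B) = (1/8)/(5/8) = 1/5;  -(1/8)·log₂(1/5) = 0.2902
  (A=2,B=2): P(A|B) = (1/4)/(5/16) = 4/5;  -(1/4)·log₂(4/5) = 0.0805
H(A|B) = 0.2764 + 0.1451 + 0.2902 + 0.0000 + 0.2902 + 0.0805
  = 1.0824 bits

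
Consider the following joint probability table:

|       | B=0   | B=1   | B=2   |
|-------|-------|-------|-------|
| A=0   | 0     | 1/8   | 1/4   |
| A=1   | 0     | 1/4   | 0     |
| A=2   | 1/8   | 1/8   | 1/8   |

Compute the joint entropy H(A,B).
H(A,B) = -Σ P(A,B) log₂ P(A,B), summed over the non-zero cells:
H(A,B) = -[(1/8)·log₂(1/8) + (1/4)·log₂(1/4) + (1/4)·log₂(1/4) + (1/8)·log₂(1/8) + (1/8)·log₂(1/8) + (1/8)·log₂(1/8)]
  = 0.3750 + 0.5000 + 0.5000 + 0.3750 + 0.3750 + 0.3750
  = 2.5000 bits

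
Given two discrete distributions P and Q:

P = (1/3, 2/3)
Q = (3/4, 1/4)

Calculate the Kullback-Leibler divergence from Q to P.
D(P||Q) = Σ P(i) log₂(P(i)/Q(i))
  i=0: (1/3) × log₂((1/3)/(3/4)) = (1/3) × log₂(4/9) = -0.3900
  i=1: (2/3) × log₂((2/3)/(1/4)) = (2/3) × log₂(8/3) = 0.9434
D(P||Q) = -0.3900 + 0.9434
  = 0.5534 bits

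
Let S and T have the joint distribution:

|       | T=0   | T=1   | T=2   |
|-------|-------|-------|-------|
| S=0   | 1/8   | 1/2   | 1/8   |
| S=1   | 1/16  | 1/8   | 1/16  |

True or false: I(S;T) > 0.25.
Marginal P(S) (row sums):
  P(S=0) = 1/8 + 1/2 + 1/8 = 3/4
  P(S=1) = 1/16 + 1/8 + 1/16 = 1/4
Marginal P(T) (column sums):
  P(T=0) = 1/8 + 1/16 = 3/16
  P(T=1) = 1/2 + 1/8 = 5/8
  P(T=2) = 1/8 + 1/16 = 3/16

H(S) = -[(3/4)·log₂(3/4) + (1/4)·log₂(1/4)]
  = 0.3113 + 0.5000
  = 0.8113 bits
H(T) = -[(3/16)·log₂(3/16) + (5/8)·log₂(5/8) + (3/16)·log₂(3/16)]
  = 0.4528 + 0.4238 + 0.4528
  = 1.3294 bits
H(S,T) = -[(1/8)·log₂(1/8) + (1/2)·log₂(1/2) + (1/8)·log₂(1/8) + (1/16)·log₂(1/16) + (1/8)·log₂(1/8) + (1/16)·log₂(1/16)]
  = 0.3750 + 0.5000 + 0.3750 + 0.2500 + 0.3750 + 0.2500
  = 2.1250 bits

I(S;T) = H(S) + H(T) - H(S,T)
  = 0.8113 + 1.3294 - 2.1250
  = 0.0157 bits

False. I(S;T) = 0.0157 bits, which is ≤ 0.25 bits.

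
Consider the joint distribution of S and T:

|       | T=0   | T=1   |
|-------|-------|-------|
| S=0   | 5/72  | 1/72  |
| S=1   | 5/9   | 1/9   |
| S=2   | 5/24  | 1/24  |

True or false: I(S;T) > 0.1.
Marginal P(S) (row sums):
  P(S=0) = 5/72 + 1/72 = 1/12
  P(S=1) = 5/9 + 1/9 = 2/3
  P(S=2) = 5/24 + 1/24 = 1/4
Marginal P(T) (column sums):
  P(T=0) = 5/72 + 5/9 + 5/24 = 5/6
  P(T=1) = 1/72 + 1/9 + 1/24 = 1/6

H(S) = -[(1/12)·log₂(1/12) + (2/3)·log₂(2/3) + (1/4)·log₂(1/4)]
  = 0.2987 + 0.3900 + 0.5000
  = 1.1887 bits
H(T) = -[(5/6)·log₂(5/6) + (1/6)·log₂(1/6)]
  = 0.2192 + 0.4308
  = 0.6500 bits
H(S,T) = -[(5/72)·log₂(5/72) + (1/72)·log₂(1/72) + (5/9)·log₂(5/9) + (1/9)·log₂(1/9) + (5/24)·log₂(5/24) + (1/24)·log₂(1/24)]
  = 0.2672 + 0.0857 + 0.4711 + 0.3522 + 0.4715 + 0.1910
  = 1.8387 bits

I(S;T) = H(S) + H(T) - H(S,T)
  = 1.1887 + 0.6500 - 1.8387
  = 0.0000 bits

False. I(S;T) = 0.0000 bits, which is ≤ 0.1 bits.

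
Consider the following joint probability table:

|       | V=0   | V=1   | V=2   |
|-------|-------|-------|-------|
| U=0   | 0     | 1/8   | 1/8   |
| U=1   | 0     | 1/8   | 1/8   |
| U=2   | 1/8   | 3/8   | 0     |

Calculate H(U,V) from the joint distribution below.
H(U,V) = -Σ P(U,V) log₂ P(U,V), summed over the non-zero cells:
H(U,V) = -[(1/8)·log₂(1/8) + (1/8)·log₂(1/8) + (1/8)·log₂(1/8) + (1/8)·log₂(1/8) + (1/8)·log₂(1/8) + (3/8)·log₂(3/8)]
  = 0.3750 + 0.3750 + 0.3750 + 0.3750 + 0.3750 + 0.5306
  = 2.4056 bits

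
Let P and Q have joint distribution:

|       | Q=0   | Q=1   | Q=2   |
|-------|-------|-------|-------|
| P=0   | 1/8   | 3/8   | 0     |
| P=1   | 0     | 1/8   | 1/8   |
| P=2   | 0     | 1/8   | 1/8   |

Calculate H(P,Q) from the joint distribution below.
H(P,Q) = -Σ P(P,Q) log₂ P(P,Q), summed over the non-zero cells:
H(P,Q) = -[(1/8)·log₂(1/8) + (3/8)·log₂(3/8) + (1/8)·log₂(1/8) + (1/8)·log₂(1/8) + (1/8)·log₂(1/8) + (1/8)·log₂(1/8)]
  = 0.3750 + 0.5306 + 0.3750 + 0.3750 + 0.3750 + 0.3750
  = 2.4056 bits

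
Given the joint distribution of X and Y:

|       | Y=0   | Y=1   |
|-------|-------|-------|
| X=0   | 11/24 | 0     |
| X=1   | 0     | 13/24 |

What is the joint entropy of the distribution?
H(X,Y) = -Σ P(X,Y) log₂ P(X,Y), summed over the non-zero cells:
H(X,Y) = -[(11/24)·log₂(11/24) + (13/24)·log₂(13/24)]
  = 0.5159 + 0.4791
  = 0.9950 bits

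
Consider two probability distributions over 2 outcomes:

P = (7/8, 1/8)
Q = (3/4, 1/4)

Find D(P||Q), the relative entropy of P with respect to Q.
D(P||Q) = Σ P(i) log₂(P(i)/Q(i))
  i=0: (7/8) × log₂((7/8)/(3/4)) = (7/8) × log₂(7/6) = 0.1946
  i=1: (1/8) × log₂((1/8)/(1/4)) = (1/8) × log₂(1/2) = -0.1250
D(P||Q) = 0.1946 - 0.1250
  = 0.0696 bits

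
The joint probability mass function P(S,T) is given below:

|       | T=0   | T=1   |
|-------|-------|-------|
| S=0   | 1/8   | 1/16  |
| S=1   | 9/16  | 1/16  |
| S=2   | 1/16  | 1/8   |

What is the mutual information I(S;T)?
Marginal P(S) (row sums):
  P(S=0) = 1/8 + 1/16 = 3/16
  P(S=1) = 9/16 + 1/16 = 5/8
  P(S=2) = 1/16 + 1/8 = 3/16
Marginal P(T) (column sums):
  P(T=0) = 1/8 + 9/16 + 1/16 = 3/4
  P(T=1) = 1/16 + 1/16 + 1/8 = 1/4

H(S) = -[(3/16)·log₂(3/16) + (5/8)·log₂(5/8) + (3/16)·log₂(3/16)]
  = 0.4528 + 0.4238 + 0.4528
  = 1.3294 bits
H(T) = -[(3/4)·log₂(3/4) + (1/4)·log₂(1/4)]
  = 0.3113 + 0.5000
  = 0.8113 bits
H(S,T) = -[(1/8)·log₂(1/8) + (1/16)·log₂(1/16) + (9/16)·log₂(9/16) + (1/16)·log₂(1/16) + (1/16)·log₂(1/16) + (1/8)·log₂(1/8)]
  = 0.3750 + 0.2500 + 0.4669 + 0.2500 + 0.2500 + 0.3750
  = 1.9669 bits

I(S;T) = H(S) + H(T) - H(S,T)
  = 1.3294 + 0.8113 - 1.9669
  = 0.1738 bits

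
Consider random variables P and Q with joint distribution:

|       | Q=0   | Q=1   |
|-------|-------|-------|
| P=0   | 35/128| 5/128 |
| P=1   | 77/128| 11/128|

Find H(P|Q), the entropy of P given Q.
Marginal P(Q) (column sums):
  P(Q=0) = 35/128 + 77/128 = 7/8
  P(Q=1) = 5/128 + 11/128 = 1/8

H(P|Q) = -Σ P(P,Q)·log₂ P(P|Q), where P(P|Q) = P(P,Q) / P(Q)
  (P=0,Q=0): P(P|Q) = (35/128)/(7/8) = 5/16;  -(35/128)·log₂(5/16) = 0.4588
  (P=0,Q=1): P(P|Q) = (5/128)/(1/8) = 5/16;  -(5/128)·log₂(5/16) = 0.0655
  (P=1,Q=0): P(P|Q) = (77/128)/(7/8) = 11/16;  -(77/128)·log₂(11/16) = 0.3252
  (P=1,Q=1): P(P|Q) = (11/128)/(1/8) = 11/16;  -(11/128)·log₂(11/16) = 0.0465
H(P|Q) = 0.4588 + 0.0655 + 0.3252 + 0.0465
  = 0.8960 bits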